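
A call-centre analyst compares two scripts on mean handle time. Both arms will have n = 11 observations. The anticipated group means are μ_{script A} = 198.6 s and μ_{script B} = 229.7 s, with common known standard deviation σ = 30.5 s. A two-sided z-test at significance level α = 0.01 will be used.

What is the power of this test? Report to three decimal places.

Standardized effect: d = |μ_{script A} − μ_{script B}| / σ = |198.6 − 229.7| / 30.5 = 1.0197
Noncentrality parameter: λ = d·√(n/2) = 1.0197 × √(11/2) = 2.3913
Critical value for a two-sided test at α = 0.01: z_{α/2} = 2.576.
Power = Φ(λ − 2.576) + Φ(−λ − 2.576) = Φ(-0.184) + Φ(-4.967) = 0.4268 + 0.0000 = 0.4268.

Power ≈ 0.427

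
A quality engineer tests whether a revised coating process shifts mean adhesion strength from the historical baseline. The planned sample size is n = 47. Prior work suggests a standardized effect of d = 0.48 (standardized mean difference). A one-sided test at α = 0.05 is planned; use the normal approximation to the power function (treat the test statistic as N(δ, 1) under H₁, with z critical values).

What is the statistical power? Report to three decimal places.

Power ≈ 0.950

Noncentrality parameter: δ = d·√n = 0.48 × √47 = 3.2907
Critical value for a one-sided test at α = 0.05: z_α = 1.645.
Power = Φ(δ − 1.645) = Φ(1.646) = 0.9501.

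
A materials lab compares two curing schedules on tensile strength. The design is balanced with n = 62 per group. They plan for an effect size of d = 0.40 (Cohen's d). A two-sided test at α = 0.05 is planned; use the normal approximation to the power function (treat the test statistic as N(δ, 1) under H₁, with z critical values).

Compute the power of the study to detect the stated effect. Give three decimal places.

Power ≈ 0.605

Noncentrality parameter: δ = d·√(n/2) = 0.40 × √(62/2) = 2.2271
Two-sided α = 0.05 → critical value z_{0.025} = 1.960.
Power = Φ(δ − 1.960) + Φ(−δ − 1.960) = Φ(0.267) + Φ(-4.187) = 0.6053 + 0.0000 = 0.6053.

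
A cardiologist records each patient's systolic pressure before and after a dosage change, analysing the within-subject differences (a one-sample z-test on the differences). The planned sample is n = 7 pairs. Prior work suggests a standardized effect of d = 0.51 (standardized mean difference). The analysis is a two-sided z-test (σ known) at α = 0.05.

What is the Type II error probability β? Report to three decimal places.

Noncentrality parameter: δ = d·√n = 0.51 × √7 = 1.3493
Critical value for a two-sided test at α = 0.05: z_{α/2} = 1.960.
Power = Φ(δ − 1.960) + Φ(−δ − 1.960) = Φ(-0.611) + Φ(-3.309) = 0.2707 + 0.0005 = 0.2712.
Type II error: β = 1 − power = 1 − 0.2712 = 0.7288.

β ≈ 0.729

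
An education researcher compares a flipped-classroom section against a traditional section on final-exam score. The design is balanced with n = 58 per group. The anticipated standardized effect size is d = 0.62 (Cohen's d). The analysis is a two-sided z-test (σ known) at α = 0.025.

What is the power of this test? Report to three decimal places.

Power ≈ 0.864

Noncentrality parameter: δ = d·√(n/2) = 0.62 × √(58/2) = 3.3388
Two-sided α = 0.025 → critical value z_{0.0125} = 2.241.
Power = Φ(δ − 2.241) + Φ(−δ − 2.241) = Φ(1.097) + Φ(-5.580) = 0.8638 + 0.0000 = 0.8638.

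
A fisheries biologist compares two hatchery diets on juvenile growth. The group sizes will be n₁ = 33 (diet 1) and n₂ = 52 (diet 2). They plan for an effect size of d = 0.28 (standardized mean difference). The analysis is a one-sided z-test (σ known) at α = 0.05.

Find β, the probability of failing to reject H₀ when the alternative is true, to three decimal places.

Noncentrality parameter: δ = d / √(1/n₁ + 1/n₂) = 0.28 / √(1/33 + 1/52) = 1.2581
Critical value for a one-sided test at α = 0.05: z_α = 1.645.
Power = P(Z > 1.645 − δ) = Φ(-0.387) = 0.3495.
Type II error: β = 1 − power = 1 − 0.3495 = 0.6505.

β ≈ 0.651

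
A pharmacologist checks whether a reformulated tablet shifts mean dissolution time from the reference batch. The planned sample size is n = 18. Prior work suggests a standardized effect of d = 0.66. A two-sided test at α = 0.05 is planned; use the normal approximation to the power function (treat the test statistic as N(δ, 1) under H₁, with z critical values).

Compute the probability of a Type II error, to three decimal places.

Noncentrality parameter: δ = d·√n = 0.66 × √18 = 2.8001
Critical value for a two-sided test at α = 0.05: z_{α/2} = 1.960.
Power = Φ(δ − 1.960) + Φ(−δ − 1.960) = Φ(0.840) + Φ(-4.760) = 0.7996 + 0.0000 = 0.7996.
Type II error: β = 1 − power = 1 − 0.7996 = 0.2004.

β ≈ 0.200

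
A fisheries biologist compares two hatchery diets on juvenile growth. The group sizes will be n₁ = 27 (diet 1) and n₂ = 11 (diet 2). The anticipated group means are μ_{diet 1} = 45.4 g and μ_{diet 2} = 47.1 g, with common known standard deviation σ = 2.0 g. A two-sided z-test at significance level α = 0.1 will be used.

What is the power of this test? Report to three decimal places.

Standardized effect: d = |μ_{diet 1} − μ_{diet 2}| / σ = |45.4 − 47.1| / 2.0 = 0.8500
Noncentrality parameter: δ = d / √(1/n₁ + 1/n₂) = 0.8500 / √(1/27 + 1/11) = 2.3763
Two-sided α = 0.1 → critical value z_{0.05} = 1.645.
Power = Φ(δ − 1.645) + Φ(−δ − 1.645) = Φ(0.731) + Φ(-4.021) = 0.7678 + 0.0000 = 0.7678.

Power ≈ 0.768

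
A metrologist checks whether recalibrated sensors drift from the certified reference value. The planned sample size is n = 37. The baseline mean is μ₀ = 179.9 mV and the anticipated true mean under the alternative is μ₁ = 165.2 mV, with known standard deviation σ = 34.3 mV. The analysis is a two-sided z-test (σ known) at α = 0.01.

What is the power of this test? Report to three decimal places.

Power ≈ 0.512

Standardized effect: d = |μ₁ − μ₀| / σ = |165.2 − 179.9| / 34.3 = 0.4286
Noncentrality parameter: δ = d·√n = 0.4286 × √37 = 2.6069
Two-sided α = 0.01 → critical value z_{0.005} = 2.576.
Power = Φ(δ − 2.576) + Φ(−δ − 2.576) = Φ(0.031) + Φ(-5.183) = 0.5124 + 0.0000 = 0.5124.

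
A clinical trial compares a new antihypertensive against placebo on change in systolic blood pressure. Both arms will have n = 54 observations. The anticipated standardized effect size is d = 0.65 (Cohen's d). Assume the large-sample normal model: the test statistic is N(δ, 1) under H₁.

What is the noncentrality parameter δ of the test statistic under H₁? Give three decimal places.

δ = d·√(n/2) = 0.65 × √(54/2) = 3.3775

δ ≈ 3.377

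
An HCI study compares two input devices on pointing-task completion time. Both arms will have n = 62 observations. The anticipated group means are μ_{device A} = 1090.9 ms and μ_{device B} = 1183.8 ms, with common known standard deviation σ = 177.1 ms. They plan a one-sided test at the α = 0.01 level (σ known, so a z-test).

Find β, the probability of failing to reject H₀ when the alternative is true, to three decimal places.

β ≈ 0.276

Standardized effect: d = |μ_{device A} − μ_{device B}| / σ = |1090.9 − 1183.8| / 177.1 = 0.5246
Noncentrality parameter: δ = d·√(n/2) = 0.5246 × √(62/2) = 2.9206
Critical value for a one-sided test at α = 0.01: z_α = 2.326.
Power = P(Z > 2.326 − δ) = Φ(0.594) = 0.7238.
Type II error: β = 1 − power = 1 − 0.7238 = 0.2762.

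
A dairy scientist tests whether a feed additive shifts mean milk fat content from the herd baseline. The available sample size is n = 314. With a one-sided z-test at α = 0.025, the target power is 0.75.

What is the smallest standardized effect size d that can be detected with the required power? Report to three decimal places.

Required noncentrality: δ = z_{0.025} + z_{0.25} = 1.960 + 0.674 = 2.634.
δ = d·√n ⇒ d = δ/√n = 2.634/√314 = 0.1487.

d ≈ 0.149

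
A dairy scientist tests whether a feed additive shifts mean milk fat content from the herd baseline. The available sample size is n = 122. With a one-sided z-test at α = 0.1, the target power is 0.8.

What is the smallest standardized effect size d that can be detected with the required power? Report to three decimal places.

Required noncentrality: δ = z_{0.1} + z_{0.20} = 1.282 + 0.842 = 2.123.
δ = d·√n ⇒ d = δ/√n = 2.123/√122 = 0.1922.

d ≈ 0.192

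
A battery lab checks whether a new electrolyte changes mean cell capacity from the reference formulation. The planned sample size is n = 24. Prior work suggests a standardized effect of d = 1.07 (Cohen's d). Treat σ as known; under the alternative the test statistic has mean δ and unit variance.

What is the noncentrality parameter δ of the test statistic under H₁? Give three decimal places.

δ = d·√n = 1.07 × √24 = 5.2419

δ ≈ 5.242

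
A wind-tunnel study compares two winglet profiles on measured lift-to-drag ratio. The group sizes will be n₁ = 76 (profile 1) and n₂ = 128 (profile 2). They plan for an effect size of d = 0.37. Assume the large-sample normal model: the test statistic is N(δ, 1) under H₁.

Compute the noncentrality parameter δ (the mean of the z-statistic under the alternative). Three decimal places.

δ ≈ 2.555

δ = d / √(1/n₁ + 1/n₂) = 0.37 / √(1/76 + 1/128) = 2.5550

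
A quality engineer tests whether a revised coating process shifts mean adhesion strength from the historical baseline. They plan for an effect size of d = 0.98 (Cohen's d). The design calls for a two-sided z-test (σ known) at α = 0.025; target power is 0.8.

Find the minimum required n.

n = 10

For power 0.8 need Φ(δ − z_{0.0125}) = 0.8, so δ = z_{0.0125} + z_{0.20} = 2.241 + 0.842 = 3.083.
(The Φ(−δ − z_{α/2}) term is vanishingly small for δ > 0 and is dropped in the standard sample-size formula.)
δ = d·√n ⇒ n = (δ/d)² = (3.083 / 0.98)² = 9.90.
Round up to the next whole unit.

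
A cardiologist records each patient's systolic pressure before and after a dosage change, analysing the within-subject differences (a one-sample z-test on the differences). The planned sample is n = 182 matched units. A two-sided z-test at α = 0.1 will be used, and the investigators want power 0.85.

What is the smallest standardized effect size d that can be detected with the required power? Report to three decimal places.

Need Φ(δ − 1.645) = 0.85, so δ = 1.645 + 1.036 = 2.681.
(Lower-tail contribution to power is negligible for δ > 0.)
δ = d·√n ⇒ d = δ/√n = 2.681/√182 = 0.1988.

d ≈ 0.199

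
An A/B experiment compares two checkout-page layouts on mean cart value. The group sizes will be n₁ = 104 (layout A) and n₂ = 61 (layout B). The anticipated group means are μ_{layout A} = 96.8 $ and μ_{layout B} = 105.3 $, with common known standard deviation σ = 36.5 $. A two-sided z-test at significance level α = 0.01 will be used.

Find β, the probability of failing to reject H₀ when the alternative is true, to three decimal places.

Standardized effect: d = |μ_{layout A} − μ_{layout B}| / σ = |96.8 − 105.3| / 36.5 = 0.2329
Noncentrality parameter: δ = d / √(1/n₁ + 1/n₂) = 0.2329 / √(1/104 + 1/61) = 1.4440
Two-sided α = 0.01 → critical value z_{0.005} = 2.576.
Power = Φ(δ − 2.576) + Φ(−δ − 2.576) = Φ(-1.132) + Φ(-4.020) = 0.1289 + 0.0000 = 0.1289.
Type II error: β = 1 − power = 1 − 0.1289 = 0.8711.

β ≈ 0.871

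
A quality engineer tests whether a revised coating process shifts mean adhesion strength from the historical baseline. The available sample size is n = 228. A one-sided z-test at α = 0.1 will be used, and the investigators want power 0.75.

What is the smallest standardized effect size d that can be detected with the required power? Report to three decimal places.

Required noncentrality: δ = z_{0.1} + z_{0.25} = 1.282 + 0.674 = 1.956.
δ = d·√n ⇒ d = δ/√n = 1.956/√228 = 0.1295.

d ≈ 0.130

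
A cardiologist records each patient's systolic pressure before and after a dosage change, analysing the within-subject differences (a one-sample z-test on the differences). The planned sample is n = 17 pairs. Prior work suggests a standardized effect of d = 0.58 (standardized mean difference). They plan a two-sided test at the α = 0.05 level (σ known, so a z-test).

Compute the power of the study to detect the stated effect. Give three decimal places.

Power ≈ 0.667

Noncentrality parameter: δ = d·√n = 0.58 × √17 = 2.3914
Critical value for a two-sided test at α = 0.05: z_{α/2} = 1.960.
Power = Φ(δ − 1.960) + Φ(−δ − 1.960) = Φ(0.431) + Φ(-4.351) = 0.6669 + 0.0000 = 0.6669.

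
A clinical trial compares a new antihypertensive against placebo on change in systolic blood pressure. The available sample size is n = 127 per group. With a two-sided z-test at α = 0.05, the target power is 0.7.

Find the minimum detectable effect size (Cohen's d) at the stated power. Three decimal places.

d ≈ 0.312

Required noncentrality: δ = z_{0.025} + z_{0.30} = 1.960 + 0.524 = 2.484.
(The second rejection-region term Φ(−δ − z_{α/2}) is negligible and dropped.)
δ = d·√(n/2) ⇒ d = δ/√(n/2) = 2.484/√(127/2) = 0.3118.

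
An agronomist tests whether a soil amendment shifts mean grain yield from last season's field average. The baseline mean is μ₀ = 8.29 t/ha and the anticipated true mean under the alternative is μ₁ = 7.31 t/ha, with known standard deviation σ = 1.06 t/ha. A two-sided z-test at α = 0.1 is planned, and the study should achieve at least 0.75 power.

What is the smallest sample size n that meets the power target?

n = 7

Standardized effect: d = |μ₁ − μ₀| / σ = |7.31 − 8.29| / 1.06 = 0.9245
For power 0.75 need Φ(δ − z_{0.05}) = 0.75, so δ = z_{0.05} + z_{0.25} = 1.645 + 0.674 = 2.319.
(Ignoring the negligible lower-tail rejection probability gives the usual closed-form inversion.)
δ = d·√n ⇒ n = (δ/d)² = (2.319 / 0.9245)² = 6.29.
Rounding up, n = 7.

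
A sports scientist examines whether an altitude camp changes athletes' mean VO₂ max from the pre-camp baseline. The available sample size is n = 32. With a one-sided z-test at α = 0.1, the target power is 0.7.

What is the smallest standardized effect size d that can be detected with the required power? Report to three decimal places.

Required noncentrality: δ = z_{0.1} + z_{0.30} = 1.282 + 0.524 = 1.806.
δ = d·√n ⇒ d = δ/√n = 1.806/√32 = 0.3193.

d ≈ 0.319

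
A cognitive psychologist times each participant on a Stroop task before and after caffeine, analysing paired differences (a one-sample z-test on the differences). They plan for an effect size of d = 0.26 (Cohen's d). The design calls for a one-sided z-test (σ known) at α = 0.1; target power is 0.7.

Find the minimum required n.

Set Φ(δ − 1.282) = 0.7; then δ − 1.282 = Φ⁻¹(0.7) = 0.524, giving δ = 1.806.
δ = d·√n ⇒ n = (δ/d)² = (1.806 / 0.26)² = 48.25.
Round up to the next whole unit.

n = 49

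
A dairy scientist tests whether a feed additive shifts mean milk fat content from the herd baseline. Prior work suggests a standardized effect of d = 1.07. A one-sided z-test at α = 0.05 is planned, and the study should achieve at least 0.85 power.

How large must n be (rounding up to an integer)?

n = 7

Set Φ(δ − 1.645) = 0.85; then δ − 1.645 = Φ⁻¹(0.85) = 1.036, giving δ = 2.681.
δ = d·√n ⇒ n = (δ/d)² = (2.681 / 1.07)² = 6.28.
Round up to the next whole unit.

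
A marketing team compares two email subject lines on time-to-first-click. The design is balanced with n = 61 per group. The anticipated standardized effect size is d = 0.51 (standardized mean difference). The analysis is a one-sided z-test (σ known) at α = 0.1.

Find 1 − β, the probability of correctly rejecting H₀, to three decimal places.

Noncentrality parameter: δ = d·√(n/2) = 0.51 × √(61/2) = 2.8166
Critical value for a one-sided test at α = 0.1: z_α = 1.282.
Power = Φ(δ − 1.282) = Φ(1.535) = 0.9376.

Power ≈ 0.938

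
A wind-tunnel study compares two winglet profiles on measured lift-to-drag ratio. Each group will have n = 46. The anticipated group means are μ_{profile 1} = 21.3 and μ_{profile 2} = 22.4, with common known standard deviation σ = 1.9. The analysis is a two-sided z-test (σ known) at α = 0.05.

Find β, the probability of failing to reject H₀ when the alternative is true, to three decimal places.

Standardized effect: d = |μ_{profile 1} − μ_{profile 2}| / σ = |21.3 − 22.4| / 1.9 = 0.5789
Noncentrality parameter: δ = d·√(n/2) = 0.5789 × √(46/2) = 2.7765
Critical value for a two-sided test at α = 0.05: z_{α/2} = 1.960.
Power = Φ(δ − 1.960) + Φ(−δ − 1.960) = Φ(0.817) + Φ(-4.736) = 0.7929 + 0.0000 = 0.7929.
Type II error: β = 1 − power = 1 − 0.7929 = 0.2071.

β ≈ 0.207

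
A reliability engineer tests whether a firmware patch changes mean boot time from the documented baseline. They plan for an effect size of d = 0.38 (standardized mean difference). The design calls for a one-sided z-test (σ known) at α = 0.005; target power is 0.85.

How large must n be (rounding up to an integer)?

Set Φ(δ − 2.576) = 0.85; then δ − 2.576 = Φ⁻¹(0.85) = 1.036, giving δ = 3.612.
δ = d·√n ⇒ n = (δ/d)² = (3.612 / 0.38)² = 90.36.
Rounding up, n = 91.

n = 91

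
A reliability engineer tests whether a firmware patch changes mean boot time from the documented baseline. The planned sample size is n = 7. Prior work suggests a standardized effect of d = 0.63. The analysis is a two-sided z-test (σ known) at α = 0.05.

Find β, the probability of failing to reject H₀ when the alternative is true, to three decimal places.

β ≈ 0.615

Noncentrality parameter: δ = d·√n = 0.63 × √7 = 1.6668
Critical value for a two-sided test at α = 0.05: z_{α/2} = 1.960.
Power = Φ(δ − 1.960) + Φ(−δ − 1.960) = Φ(-0.293) + Φ(-3.627) = 0.3847 + 0.0001 = 0.3849.
Type II error: β = 1 − power = 1 − 0.3849 = 0.6151.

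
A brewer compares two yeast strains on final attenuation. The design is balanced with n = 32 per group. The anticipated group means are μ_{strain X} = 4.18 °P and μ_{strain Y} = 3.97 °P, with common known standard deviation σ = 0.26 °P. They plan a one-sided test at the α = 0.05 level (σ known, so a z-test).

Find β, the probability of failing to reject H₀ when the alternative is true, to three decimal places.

Standardized effect: d = |μ_{strain X} − μ_{strain Y}| / σ = |4.18 − 3.97| / 0.26 = 0.8077
Noncentrality parameter: δ = d·√(n/2) = 0.8077 × √(32/2) = 3.2308
Critical value for a one-sided test at α = 0.05: z_α = 1.645.
Power = P(Z > 1.645 − δ) = Φ(1.586) = 0.9436.
Type II error: β = 1 − power = 1 − 0.9436 = 0.0564.

β ≈ 0.056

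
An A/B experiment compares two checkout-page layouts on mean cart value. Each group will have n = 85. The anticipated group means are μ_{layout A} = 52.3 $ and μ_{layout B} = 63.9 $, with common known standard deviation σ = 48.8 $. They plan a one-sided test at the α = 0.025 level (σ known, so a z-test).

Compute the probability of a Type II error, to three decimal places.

β ≈ 0.659

Standardized effect: d = |μ_{layout A} − μ_{layout B}| / σ = |52.3 − 63.9| / 48.8 = 0.2377
Noncentrality parameter: λ = d·√(n/2) = 0.2377 × √(85/2) = 1.5496
Critical value for a one-sided test at α = 0.025: z_α = 1.960.
Power = P(Z > 1.960 − λ) = Φ(-0.410) = 0.3408.
Type II error: β = 1 − power = 1 − 0.3408 = 0.6592.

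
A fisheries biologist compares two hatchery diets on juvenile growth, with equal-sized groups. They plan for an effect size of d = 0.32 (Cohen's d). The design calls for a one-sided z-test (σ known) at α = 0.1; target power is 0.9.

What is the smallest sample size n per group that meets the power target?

n = 129 per group

Set Φ(δ − 1.282) = 0.9; then δ − 1.282 = Φ⁻¹(0.9) = 1.282, giving δ = 2.563.
δ = d·√(n/2) ⇒ n = 2(δ/d)² = 2 × (2.563 / 0.32)² = 128.31.
Round up to the next whole unit.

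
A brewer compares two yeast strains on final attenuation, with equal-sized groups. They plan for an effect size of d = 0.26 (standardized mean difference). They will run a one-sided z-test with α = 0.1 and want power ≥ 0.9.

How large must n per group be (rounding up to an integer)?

n = 195 per group

Set Φ(δ − 1.282) = 0.9; then δ − 1.282 = Φ⁻¹(0.9) = 1.282, giving δ = 2.563.
δ = d·√(n/2) ⇒ n = 2(δ/d)² = 2 × (2.563 / 0.26)² = 194.36.
Round up to the next whole unit.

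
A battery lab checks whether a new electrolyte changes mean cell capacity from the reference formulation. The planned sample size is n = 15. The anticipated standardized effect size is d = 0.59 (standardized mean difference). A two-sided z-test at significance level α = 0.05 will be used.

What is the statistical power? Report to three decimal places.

Noncentrality parameter: δ = d·√n = 0.59 × √15 = 2.2851
Critical value for a two-sided test at α = 0.05: z_{α/2} = 1.960.
Power = Φ(δ − 1.960) + Φ(−δ − 1.960) = Φ(0.325) + Φ(-4.245) = 0.6274 + 0.0000 = 0.6275.

Power ≈ 0.627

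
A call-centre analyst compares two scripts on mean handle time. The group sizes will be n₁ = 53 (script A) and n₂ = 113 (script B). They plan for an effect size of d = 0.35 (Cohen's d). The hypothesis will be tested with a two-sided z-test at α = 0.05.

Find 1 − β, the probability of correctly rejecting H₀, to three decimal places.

Noncentrality parameter: δ = d / √(1/n₁ + 1/n₂) = 0.35 / √(1/53 + 1/113) = 2.1023
Critical value for a two-sided test at α = 0.05: z_{α/2} = 1.960.
Power = Φ(δ − 1.960) + Φ(−δ − 1.960) = Φ(0.142) + Φ(-4.062) = 0.5566 + 0.0000 = 0.5566.

Power ≈ 0.557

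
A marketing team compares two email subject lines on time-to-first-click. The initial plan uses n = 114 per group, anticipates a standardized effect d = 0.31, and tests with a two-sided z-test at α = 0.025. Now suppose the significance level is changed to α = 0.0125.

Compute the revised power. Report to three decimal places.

δ = d·√(n/2) = 0.31 × √(114/2) = 2.3404 (unchanged). New critical value: z_{0.0063} = 2.498.
Revised power = Φ(δ − 2.498) + Φ(−δ − 2.498) = Φ(-0.157) + Φ(-4.838) = 0.4375 + 0.0000 = 0.4375.

Power ≈ 0.438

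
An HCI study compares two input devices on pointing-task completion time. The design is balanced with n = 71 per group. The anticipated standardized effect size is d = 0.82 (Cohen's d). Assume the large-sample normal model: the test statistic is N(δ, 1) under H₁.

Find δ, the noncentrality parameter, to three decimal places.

δ = d·√(n/2) = 0.82 × √(71/2) = 4.8857

δ ≈ 4.886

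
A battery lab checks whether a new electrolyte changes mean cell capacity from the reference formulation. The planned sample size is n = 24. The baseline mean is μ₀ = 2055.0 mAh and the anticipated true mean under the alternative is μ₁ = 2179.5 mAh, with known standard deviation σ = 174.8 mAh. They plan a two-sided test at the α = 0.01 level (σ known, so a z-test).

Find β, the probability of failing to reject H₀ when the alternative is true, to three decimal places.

Standardized effect: d = |μ₁ − μ₀| / σ = |2179.5 − 2055.0| / 174.8 = 0.7122
Noncentrality parameter: δ = d·√n = 0.7122 × √24 = 3.4893
Two-sided α = 0.01 → critical value z_{0.005} = 2.576.
Power = Φ(δ − 2.576) + Φ(−δ − 2.576) = Φ(0.913) + Φ(-6.065) = 0.8195 + 0.0000 = 0.8195.
Type II error: β = 1 − power = 1 − 0.8195 = 0.1805.

β ≈ 0.181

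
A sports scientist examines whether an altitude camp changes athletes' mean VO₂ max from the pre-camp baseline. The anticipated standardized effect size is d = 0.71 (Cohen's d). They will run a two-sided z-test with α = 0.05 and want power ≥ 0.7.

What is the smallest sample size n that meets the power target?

n = 13

For power 0.7 need Φ(δ − z_{0.025}) = 0.7, so δ = z_{0.025} + z_{0.30} = 1.960 + 0.524 = 2.484.
(Ignoring the negligible lower-tail rejection probability gives the usual closed-form inversion.)
δ = d·√n ⇒ n = (δ/d)² = (2.484 / 0.71)² = 12.24.
Round up to the next whole unit.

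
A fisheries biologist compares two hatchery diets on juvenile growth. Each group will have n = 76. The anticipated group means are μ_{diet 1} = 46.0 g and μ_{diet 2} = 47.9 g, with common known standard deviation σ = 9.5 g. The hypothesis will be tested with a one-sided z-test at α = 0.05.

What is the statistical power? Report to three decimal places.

Power ≈ 0.340

Standardized effect: d = |μ_{diet 1} − μ_{diet 2}| / σ = |46.0 − 47.9| / 9.5 = 0.2000
Noncentrality parameter: δ = d·√(n/2) = 0.2000 × √(76/2) = 1.2329
Critical value for a one-sided test at α = 0.05: z_α = 1.645.
Power = Φ(δ − 1.645) = Φ(-0.412) = 0.3402.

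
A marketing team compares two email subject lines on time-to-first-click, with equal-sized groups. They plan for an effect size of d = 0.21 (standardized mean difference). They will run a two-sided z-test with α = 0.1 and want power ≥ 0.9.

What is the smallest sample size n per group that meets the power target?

For power 0.9 need Φ(δ − z_{0.05}) = 0.9, so δ = z_{0.05} + z_{0.10} = 1.645 + 1.282 = 2.926.
(For δ > 0 the lower-tail rejection region contributes negligibly to power, so the one-term inversion is standard.)
δ = d·√(n/2) ⇒ n = 2(δ/d)² = 2 × (2.926 / 0.21)² = 388.38.
Round up to the next whole unit.

n = 389 per group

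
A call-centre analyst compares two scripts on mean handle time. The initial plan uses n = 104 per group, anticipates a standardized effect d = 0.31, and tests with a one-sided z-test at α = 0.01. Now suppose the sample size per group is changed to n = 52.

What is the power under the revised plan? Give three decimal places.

With n = 52 per group: δ = d·√(n/2) = 0.31 × √(52/2) = 1.5807. Critical value z_{0.01} = 2.326.
Revised power = Φ(δ − 2.326) = Φ(-0.746) = 0.2279.

Power ≈ 0.228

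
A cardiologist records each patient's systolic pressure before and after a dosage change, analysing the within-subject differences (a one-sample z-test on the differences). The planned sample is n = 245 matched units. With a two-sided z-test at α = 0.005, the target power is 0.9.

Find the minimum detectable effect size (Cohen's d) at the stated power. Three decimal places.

d ≈ 0.261

Need Φ(δ − 2.807) = 0.9, so δ = 2.807 + 1.282 = 4.089.
(Lower-tail contribution to power is negligible for δ > 0.)
δ = d·√n ⇒ d = δ/√n = 4.089/√245 = 0.2612.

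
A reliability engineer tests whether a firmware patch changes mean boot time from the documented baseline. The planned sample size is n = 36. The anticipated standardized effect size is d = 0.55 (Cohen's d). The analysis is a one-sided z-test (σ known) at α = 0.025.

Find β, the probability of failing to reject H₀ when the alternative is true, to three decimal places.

β ≈ 0.090

Noncentrality parameter: δ = d·√n = 0.55 × √36 = 3.3000
One-sided α = 0.025 → critical value z_{0.025} = 1.960.
Power = P(Z > 1.960 − δ) = Φ(1.340) = 0.9099.
Type II error: β = 1 − power = 1 − 0.9099 = 0.0901.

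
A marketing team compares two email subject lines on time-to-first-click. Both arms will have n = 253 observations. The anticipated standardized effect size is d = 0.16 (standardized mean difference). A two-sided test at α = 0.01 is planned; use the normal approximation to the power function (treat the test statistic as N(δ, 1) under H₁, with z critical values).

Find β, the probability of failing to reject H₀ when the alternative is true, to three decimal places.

β ≈ 0.781

Noncentrality parameter: δ = d·√(n/2) = 0.16 × √(253/2) = 1.7996
Critical value for a two-sided test at α = 0.01: z_{α/2} = 2.576.
Power = Φ(δ − 2.576) + Φ(−δ − 2.576) = Φ(-0.776) + Φ(-4.375) = 0.2188 + 0.0000 = 0.2188.
Type II error: β = 1 − power = 1 − 0.2188 = 0.7812.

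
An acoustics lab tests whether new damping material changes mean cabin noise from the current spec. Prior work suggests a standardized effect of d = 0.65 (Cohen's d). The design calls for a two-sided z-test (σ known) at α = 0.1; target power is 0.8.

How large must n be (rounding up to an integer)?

For power 0.8 need Φ(δ − z_{0.05}) = 0.8, so δ = z_{0.05} + z_{0.20} = 1.645 + 0.842 = 2.486.
(For δ > 0 the lower-tail rejection region contributes negligibly to power, so the one-term inversion is standard.)
δ = d·√n ⇒ n = (δ/d)² = (2.486 / 0.65)² = 14.63.
Rounding up, n = 15.

n = 15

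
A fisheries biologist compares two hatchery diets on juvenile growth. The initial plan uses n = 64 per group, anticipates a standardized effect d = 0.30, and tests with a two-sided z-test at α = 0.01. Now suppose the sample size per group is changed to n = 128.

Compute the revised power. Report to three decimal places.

Power ≈ 0.430

With n = 128 per group: δ = d·√(n/2) = 0.30 × √(128/2) = 2.4000. Critical value z_{0.005} = 2.576.
Revised power = Φ(δ − 2.576) + Φ(−δ − 2.576) = Φ(-0.176) + Φ(-4.976) = 0.4302 + 0.0000 = 0.4302.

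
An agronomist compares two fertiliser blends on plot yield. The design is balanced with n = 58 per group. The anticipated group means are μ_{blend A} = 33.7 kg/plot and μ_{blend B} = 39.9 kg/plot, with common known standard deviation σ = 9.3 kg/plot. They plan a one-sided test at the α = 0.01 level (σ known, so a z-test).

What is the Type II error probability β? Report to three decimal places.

β ≈ 0.103

Standardized effect: d = |μ_{blend A} − μ_{blend B}| / σ = |33.7 − 39.9| / 9.3 = 0.6667
Noncentrality parameter: δ = d·√(n/2) = 0.6667 × √(58/2) = 3.5901
One-sided α = 0.01 → critical value z_{0.01} = 2.326.
Power = Φ(δ − 2.326) = Φ(1.264) = 0.8968.
Type II error: β = 1 − power = 1 − 0.8968 = 0.1032.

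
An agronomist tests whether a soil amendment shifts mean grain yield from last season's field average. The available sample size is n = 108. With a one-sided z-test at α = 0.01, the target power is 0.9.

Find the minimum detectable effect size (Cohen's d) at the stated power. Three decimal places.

d ≈ 0.347

Required noncentrality: δ = z_{0.01} + z_{0.10} = 2.326 + 1.282 = 3.608.
δ = d·√n ⇒ d = δ/√n = 3.608/√108 = 0.3472.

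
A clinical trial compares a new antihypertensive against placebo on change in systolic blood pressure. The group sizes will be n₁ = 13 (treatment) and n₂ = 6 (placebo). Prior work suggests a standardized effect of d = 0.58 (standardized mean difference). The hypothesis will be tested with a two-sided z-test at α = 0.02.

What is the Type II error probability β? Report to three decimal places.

β ≈ 0.875

Noncentrality parameter: δ = d / √(1/n₁ + 1/n₂) = 0.58 / √(1/13 + 1/6) = 1.1752
Critical value for a two-sided test at α = 0.02: z_{α/2} = 2.326.
Power = Φ(δ − 2.326) + Φ(−δ − 2.326) = Φ(-1.151) + Φ(-3.502) = 0.1248 + 0.0002 = 0.1251.
Type II error: β = 1 − power = 1 − 0.1251 = 0.8749.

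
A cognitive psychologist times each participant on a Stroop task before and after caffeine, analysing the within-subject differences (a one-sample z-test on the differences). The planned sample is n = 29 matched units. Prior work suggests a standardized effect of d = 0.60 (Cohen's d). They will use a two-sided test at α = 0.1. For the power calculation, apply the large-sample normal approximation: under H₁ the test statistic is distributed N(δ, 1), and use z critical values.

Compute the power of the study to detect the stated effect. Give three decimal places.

Power ≈ 0.944

Noncentrality parameter: δ = d·√n = 0.60 × √29 = 3.2311
Critical value for a two-sided test at α = 0.1: z_{α/2} = 1.645.
Power = Φ(δ − 1.645) + Φ(−δ − 1.645) = Φ(1.586) + Φ(-4.876) = 0.9437 + 0.0000 = 0.9437.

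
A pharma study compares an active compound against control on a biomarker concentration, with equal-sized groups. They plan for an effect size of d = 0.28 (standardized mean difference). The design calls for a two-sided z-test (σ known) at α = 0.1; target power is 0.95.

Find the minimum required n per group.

n = 277 per group

Set Φ(δ − 1.645) = 0.95; then δ − 1.645 = Φ⁻¹(0.95) = 1.645, giving δ = 3.290.
(Ignoring the negligible lower-tail rejection probability gives the usual closed-form inversion.)
δ = d·√(n/2) ⇒ n = 2(δ/d)² = 2 × (3.290 / 0.28)² = 276.08.
Rounding up, n = 277 per group.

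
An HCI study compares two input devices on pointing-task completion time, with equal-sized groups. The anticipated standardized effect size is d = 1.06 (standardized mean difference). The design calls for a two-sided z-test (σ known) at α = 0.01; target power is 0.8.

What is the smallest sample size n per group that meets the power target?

n = 21 per group

For power 0.8 need Φ(δ − z_{0.005}) = 0.8, so δ = z_{0.005} + z_{0.20} = 2.576 + 0.842 = 3.417.
(The Φ(−δ − z_{α/2}) term is vanishingly small for δ > 0 and is dropped in the standard sample-size formula.)
δ = d·√(n/2) ⇒ n = 2(δ/d)² = 2 × (3.417 / 1.06)² = 20.79.
Round up to the next whole unit.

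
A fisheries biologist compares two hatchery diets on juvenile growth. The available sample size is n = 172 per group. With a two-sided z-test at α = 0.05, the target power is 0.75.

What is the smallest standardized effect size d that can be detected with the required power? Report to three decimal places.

Required noncentrality: δ = z_{0.025} + z_{0.25} = 1.960 + 0.674 = 2.634.
(Lower-tail contribution to power is negligible for δ > 0.)
δ = d·√(n/2) ⇒ d = δ/√(n/2) = 2.634/√(172/2) = 0.2841.

d ≈ 0.284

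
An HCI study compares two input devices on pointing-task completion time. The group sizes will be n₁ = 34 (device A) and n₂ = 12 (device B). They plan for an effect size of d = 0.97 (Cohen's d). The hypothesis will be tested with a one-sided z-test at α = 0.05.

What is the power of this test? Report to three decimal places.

Power ≈ 0.893

Noncentrality parameter: δ = d / √(1/n₁ + 1/n₂) = 0.97 / √(1/34 + 1/12) = 2.8888
Critical value for a one-sided test at α = 0.05: z_α = 1.645.
Power = P(Z > 1.645 − δ) = Φ(1.244) = 0.8932.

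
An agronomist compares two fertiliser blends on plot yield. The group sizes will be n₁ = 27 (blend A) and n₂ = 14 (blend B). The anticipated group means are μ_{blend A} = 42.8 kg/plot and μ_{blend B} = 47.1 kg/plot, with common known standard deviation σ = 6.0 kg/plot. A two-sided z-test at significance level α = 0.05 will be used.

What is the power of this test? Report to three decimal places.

Power ≈ 0.586

Standardized effect: d = |μ_{blend A} − μ_{blend B}| / σ = |42.8 − 47.1| / 6.0 = 0.7167
Noncentrality parameter: δ = d / √(1/n₁ + 1/n₂) = 0.7167 / √(1/27 + 1/14) = 2.1761
Critical value for a two-sided test at α = 0.05: z_{α/2} = 1.960.
Power = Φ(δ − 1.960) + Φ(−δ − 1.960) = Φ(0.216) + Φ(-4.136) = 0.5855 + 0.0000 = 0.5856.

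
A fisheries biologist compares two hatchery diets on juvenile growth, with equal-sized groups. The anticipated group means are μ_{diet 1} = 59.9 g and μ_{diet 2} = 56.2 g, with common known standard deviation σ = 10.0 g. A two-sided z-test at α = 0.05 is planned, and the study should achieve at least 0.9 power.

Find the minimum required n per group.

Standardized effect: d = |μ_{diet 1} − μ_{diet 2}| / σ = |59.9 − 56.2| / 10.0 = 0.3700
For power 0.9 need Φ(δ − z_{0.025}) = 0.9, so δ = z_{0.025} + z_{0.10} = 1.960 + 1.282 = 3.242.
(For δ > 0 the lower-tail rejection region contributes negligibly to power, so the one-term inversion is standard.)
δ = d·√(n/2) ⇒ n = 2(δ/d)² = 2 × (3.242 / 0.3700)² = 153.51.
Rounding up, n = 154 per group.

n = 154 per group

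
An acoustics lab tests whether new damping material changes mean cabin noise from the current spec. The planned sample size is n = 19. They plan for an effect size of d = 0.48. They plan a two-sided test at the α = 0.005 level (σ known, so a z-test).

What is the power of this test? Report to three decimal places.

Power ≈ 0.237

Noncentrality parameter: δ = d·√n = 0.48 × √19 = 2.0923
Two-sided α = 0.005 → critical value z_{0.0025} = 2.807.
Power = Φ(δ − 2.807) + Φ(−δ − 2.807) = Φ(-0.715) + Φ(-4.899) = 0.2374 + 0.0000 = 0.2374.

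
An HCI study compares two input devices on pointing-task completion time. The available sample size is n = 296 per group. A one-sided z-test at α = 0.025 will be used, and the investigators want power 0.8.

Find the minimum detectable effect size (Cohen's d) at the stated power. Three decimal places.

Required noncentrality: δ = z_{0.025} + z_{0.20} = 1.960 + 0.842 = 2.802.
δ = d·√(n/2) ⇒ d = δ/√(n/2) = 2.802/√(296/2) = 0.2303.

d ≈ 0.230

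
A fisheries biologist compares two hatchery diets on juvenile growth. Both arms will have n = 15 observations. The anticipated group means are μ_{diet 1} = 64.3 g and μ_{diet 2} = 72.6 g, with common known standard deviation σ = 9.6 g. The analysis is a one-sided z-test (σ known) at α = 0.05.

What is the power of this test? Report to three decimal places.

Standardized effect: d = |μ_{diet 1} − μ_{diet 2}| / σ = |64.3 − 72.6| / 9.6 = 0.8646
Noncentrality parameter: δ = d·√(n/2) = 0.8646 × √(15/2) = 2.3678
Critical value for a one-sided test at α = 0.05: z_α = 1.645.
Power = Φ(δ − 1.645) = Φ(0.723) = 0.7651.

Power ≈ 0.765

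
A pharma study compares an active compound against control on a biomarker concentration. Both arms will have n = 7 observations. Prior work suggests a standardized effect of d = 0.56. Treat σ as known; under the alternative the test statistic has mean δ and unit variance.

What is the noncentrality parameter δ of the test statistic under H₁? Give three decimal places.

δ ≈ 1.048

δ = d·√(n/2) = 0.56 × √(7/2) = 1.0477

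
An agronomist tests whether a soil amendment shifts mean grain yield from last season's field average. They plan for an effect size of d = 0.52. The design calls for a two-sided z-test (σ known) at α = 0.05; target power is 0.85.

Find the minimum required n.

n = 34

Set Φ(δ − 1.960) = 0.85; then δ − 1.960 = Φ⁻¹(0.85) = 1.036, giving δ = 2.996.
(For δ > 0 the lower-tail rejection region contributes negligibly to power, so the one-term inversion is standard.)
δ = d·√n ⇒ n = (δ/d)² = (2.996 / 0.52)² = 33.20.
Rounding up, n = 34.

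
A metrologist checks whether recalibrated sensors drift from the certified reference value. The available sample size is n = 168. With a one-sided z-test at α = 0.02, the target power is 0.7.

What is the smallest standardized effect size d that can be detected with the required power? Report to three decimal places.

Need Φ(δ − 2.054) = 0.7, so δ = 2.054 + 0.524 = 2.578.
δ = d·√n ⇒ d = δ/√n = 2.578/√168 = 0.1989.

d ≈ 0.199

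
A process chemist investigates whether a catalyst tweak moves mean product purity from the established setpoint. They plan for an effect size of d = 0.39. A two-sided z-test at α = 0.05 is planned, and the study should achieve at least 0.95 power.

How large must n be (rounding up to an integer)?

n = 86

For power 0.95 need Φ(δ − z_{0.025}) = 0.95, so δ = z_{0.025} + z_{0.05} = 1.960 + 1.645 = 3.605.
(The Φ(−δ − z_{α/2}) term is vanishingly small for δ > 0 and is dropped in the standard sample-size formula.)
δ = d·√n ⇒ n = (δ/d)² = (3.605 / 0.39)² = 85.44.
Round up to the next whole unit.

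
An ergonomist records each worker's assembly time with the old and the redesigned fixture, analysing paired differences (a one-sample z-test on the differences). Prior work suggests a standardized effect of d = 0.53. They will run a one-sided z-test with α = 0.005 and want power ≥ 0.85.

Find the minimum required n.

Set Φ(δ − 2.576) = 0.85; then δ − 2.576 = Φ⁻¹(0.85) = 1.036, giving δ = 3.612.
δ = d·√n ⇒ n = (δ/d)² = (3.612 / 0.53)² = 46.45.
Rounding up, n = 47.

n = 47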